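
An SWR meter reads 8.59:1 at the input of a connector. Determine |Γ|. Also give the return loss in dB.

|Γ| = (S − 1)/(S + 1) = (8.59 − 1)/(8.59 + 1) = 7.59/9.59
RL = −20·log₁₀|Γ| = −20·log₁₀(0.791)

|Γ| ≈ 0.791; return loss ≈ 2.03 dB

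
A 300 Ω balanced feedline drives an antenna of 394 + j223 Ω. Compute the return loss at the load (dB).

Γ = (94 + j223)/(694 + j223), |Γ| = 0.332
RL = −20·log₁₀|Γ| = −20·log₁₀(0.332)

RL ≈ 9.58 dB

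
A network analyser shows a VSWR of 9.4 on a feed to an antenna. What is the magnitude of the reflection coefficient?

|Γ| ≈ 0.808

|Γ| = (S − 1)/(S + 1) = (9.4 − 1)/(9.4 + 1) = 8.4/10.4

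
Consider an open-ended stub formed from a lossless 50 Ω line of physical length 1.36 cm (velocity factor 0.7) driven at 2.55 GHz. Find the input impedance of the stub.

Z_in ≈ −j29.5 Ω

λ = v/f = 0.7·c / 2.55 GHz = 0.0824 m
βl = 2π·l/λ = 2π × 0.165 = 59.5°
tan(βl) = 1.69
For an open-ended stub, Z_in = −jZ_0·cot(βl) = −jZ_0/tan(βl)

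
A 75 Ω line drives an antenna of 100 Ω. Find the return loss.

Γ = (100 − 75)/(100 + 75) = 0.143
RL = −20·log₁₀|Γ| = −20·log₁₀(0.143)

RL ≈ 16.9 dB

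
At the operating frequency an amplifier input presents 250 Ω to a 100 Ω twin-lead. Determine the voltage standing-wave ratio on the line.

For a purely resistive load, VSWR = R_L/Z_0 or Z_0/R_L (whichever > 1) = 250/100

VSWR ≈ 2.5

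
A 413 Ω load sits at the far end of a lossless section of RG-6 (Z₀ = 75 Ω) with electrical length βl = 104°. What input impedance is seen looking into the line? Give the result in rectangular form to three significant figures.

Z_in ≈ 14.4 + j18 Ω

tan(βl) = tan(104°) = -4.01
Z_in = Z_0·(Z_L + jZ_0·tanβl)/(Z_0 + jZ_L·tanβl)
     = 75·(413 − j301)/(75 − j1660)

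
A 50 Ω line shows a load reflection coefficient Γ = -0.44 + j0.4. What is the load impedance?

Z_L = Z_0·(1 + Γ)/(1 − Γ) = 50·(0.56 + j0.4)/(1.44 − j0.4)

Z_L ≈ 14.5 + j17.9 Ω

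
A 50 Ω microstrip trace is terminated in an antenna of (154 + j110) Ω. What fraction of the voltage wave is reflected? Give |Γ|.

|Γ| ≈ 0.653

Γ = (Z_L − Z_0)/(Z_L + Z_0) = (104 + j110)/(204 + j110)
|Γ| = 151/232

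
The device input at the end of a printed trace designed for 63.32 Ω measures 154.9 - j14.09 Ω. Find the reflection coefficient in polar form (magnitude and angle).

Γ = (Z_L − Z_0)/(Z_L + Z_0) = (91.58 − j14.09)/(218.2 − j14.09)
|Γ| = 92.7/219 = 0.424

Γ ≈ 0.424 ∠ -5.05°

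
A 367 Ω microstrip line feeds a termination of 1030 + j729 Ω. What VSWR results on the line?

Γ = (Z_L − Z_0)/(Z_L + Z_0) = (663 + j729)/(1397 + j729)
|Γ| = 985/1580 = 0.625
VSWR = (1 + |Γ|)/(1 − |Γ|) = 1.63/0.375

VSWR ≈ 4.34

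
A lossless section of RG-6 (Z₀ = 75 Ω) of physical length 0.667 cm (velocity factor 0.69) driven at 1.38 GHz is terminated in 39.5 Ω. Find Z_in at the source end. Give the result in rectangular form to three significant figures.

λ = v/f = 0.69·c / 1.38 GHz = 0.15 m
βl = 2π·l/λ = 2π × 0.0445 = 16°
tan(βl) = tan(16°) = 0.287
Z_in = Z_0·(Z_L + jZ_0·tanβl)/(Z_0 + jZ_L·tanβl)
     = 75·(39.5 + j21.5)/(75 + j11.3)

Z_in ≈ 41.8 + j15.2 Ω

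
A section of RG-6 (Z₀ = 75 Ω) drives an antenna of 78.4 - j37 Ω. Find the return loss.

RL ≈ 12.6 dB

Γ = (3.4 − j37)/(153.4 − j37), |Γ| = 0.235
RL = −20·log₁₀|Γ| = −20·log₁₀(0.235)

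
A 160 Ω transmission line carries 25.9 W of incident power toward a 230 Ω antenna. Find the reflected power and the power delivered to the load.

P_reflected ≈ 0.834 W; P_delivered ≈ 25.1 W

Γ = (230 − 160)/(230 + 160) = 0.179
|Γ|² = 0.0322
P_refl = |Γ|²·P_inc = 0.834 W, P_del = (1 − |Γ|²)·P_inc = 25.1 W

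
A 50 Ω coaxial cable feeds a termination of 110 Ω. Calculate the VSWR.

For a purely resistive load, VSWR = R_L/Z_0 or Z_0/R_L (whichever > 1) = 110/50

VSWR ≈ 2.2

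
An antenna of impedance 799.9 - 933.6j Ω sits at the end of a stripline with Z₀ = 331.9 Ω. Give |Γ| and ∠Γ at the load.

Γ ≈ 0.712 ∠ -23.9°

Γ = (Z_L − Z_0)/(Z_L + Z_0) = (468 − j933.6)/(1132 − j933.6)
|Γ| = 1040/1470 = 0.712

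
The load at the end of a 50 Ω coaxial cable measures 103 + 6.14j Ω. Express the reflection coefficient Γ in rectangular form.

Γ ≈ 0.347 + j0.0262

Γ = (Z_L − Z_0)/(Z_L + Z_0) = (53 + j6.14)/(153 + j6.14)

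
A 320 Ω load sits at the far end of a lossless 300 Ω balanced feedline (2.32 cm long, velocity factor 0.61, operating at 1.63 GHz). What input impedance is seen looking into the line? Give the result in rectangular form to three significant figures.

λ = v/f = 0.61·c / 1.63 GHz = 0.112 m
βl = 2π·l/λ = 2π × 0.207 = 74.4°
tan(βl) = tan(74.4°) = 3.58
Z_in = Z_0·(Z_L + jZ_0·tanβl)/(Z_0 + jZ_L·tanβl)
     = 300·(320 + j1070)/(300 + j1150)

Z_in ≈ 284 − j9.5 Ω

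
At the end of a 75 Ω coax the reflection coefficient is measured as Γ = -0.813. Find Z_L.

Z_L = Z_0·(1 + Γ)/(1 − Γ) = 75·(0.187)/(1.81)

Z_L ≈ 7.74 Ω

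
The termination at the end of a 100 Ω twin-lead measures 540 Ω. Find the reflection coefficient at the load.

Γ = (Z_L − Z_0)/(Z_L + Z_0) = (540 − 100)/(540 + 100) = 440/640

Γ = 0.688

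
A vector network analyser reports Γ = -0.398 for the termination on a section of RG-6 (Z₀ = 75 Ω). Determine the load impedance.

Z_L ≈ 32.3 Ω

Z_L = Z_0·(1 + Γ)/(1 − Γ) = 75·(0.602)/(1.4)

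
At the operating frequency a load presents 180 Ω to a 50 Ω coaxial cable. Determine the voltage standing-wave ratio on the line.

For a purely resistive load, VSWR = R_L/Z_0 or Z_0/R_L (whichever > 1) = 180/50

VSWR ≈ 3.6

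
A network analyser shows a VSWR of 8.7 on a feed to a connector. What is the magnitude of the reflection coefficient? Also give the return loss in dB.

|Γ| ≈ 0.794; return loss ≈ 2.01 dB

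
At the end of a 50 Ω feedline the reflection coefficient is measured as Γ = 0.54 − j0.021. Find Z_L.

Z_L = Z_0·(1 + Γ)/(1 − Γ) = 50·(1.54 − j0.021)/(0.46 + j0.021)

Z_L ≈ 167 − j9.9 Ω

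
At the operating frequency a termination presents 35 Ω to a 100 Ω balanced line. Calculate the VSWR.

VSWR ≈ 2.86

Γ = (35 − 100)/(35 + 100) = -0.481
VSWR = (1 + 0.481)/(1 − 0.481)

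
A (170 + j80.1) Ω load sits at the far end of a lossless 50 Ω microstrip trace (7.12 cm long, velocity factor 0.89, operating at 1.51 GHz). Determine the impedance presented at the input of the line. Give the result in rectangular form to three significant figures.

λ = v/f = 0.89·c / 1.51 GHz = 0.177 m
βl = 2π·l/λ = 2π × 0.403 = 145°
tan(βl) = tan(145°) = -0.701
Z_in = Z_0·(Z_L + jZ_0·tanβl)/(Z_0 + jZ_L·tanβl)
     = 50·(170 + j45)/(106 − j119)

Z_in ≈ 24.9 + j49.1 Ω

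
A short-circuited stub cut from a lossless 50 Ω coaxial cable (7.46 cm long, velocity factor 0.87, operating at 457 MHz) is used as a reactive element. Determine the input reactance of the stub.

λ = v/f = 0.87·c / 457 MHz = 0.571 m
βl = 2π·l/λ = 2π × 0.131 = 47°
tan(βl) = 1.07
For a short-circuited stub, Z_in = jZ_0·tan(βl)

X_in ≈ 53.7 Ω (inductive)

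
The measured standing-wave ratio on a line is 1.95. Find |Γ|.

|Γ| = (S − 1)/(S + 1) = (1.95 − 1)/(1.95 + 1) = 0.95/2.95

|Γ| ≈ 0.322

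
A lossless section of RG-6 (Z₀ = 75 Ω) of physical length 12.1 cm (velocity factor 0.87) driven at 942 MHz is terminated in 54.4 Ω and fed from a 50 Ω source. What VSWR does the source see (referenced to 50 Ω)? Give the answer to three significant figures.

λ = v/f = 0.87·c / 942 MHz = 0.277 m
βl = 2π·l/λ = 2π × 0.437 = 157°
tan(βl) = -0.42
Z_in = Z_0·(Z_L + jZ_0·tanβl)/(Z_0 + jZ_L·tanβl) = 58.6 − j13.7 Ω
Γ_s = (Z_in − Z_s)/(Z_in + Z_s) = (8.56 − j13.7)/(109 − j13.7), |Γ_s| = 0.147
VSWR = (1 + |Γ_s|)/(1 − |Γ_s|)

VSWR ≈ 1.35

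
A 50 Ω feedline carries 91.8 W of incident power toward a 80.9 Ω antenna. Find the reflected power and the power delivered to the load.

P_reflected ≈ 5.12 W; P_delivered ≈ 86.7 W

Γ = (80.9 − 50)/(80.9 + 50) = 0.236
|Γ|² = 0.0557
P_refl = |Γ|²·P_inc = 5.12 W, P_del = (1 − |Γ|²)·P_inc = 86.7 W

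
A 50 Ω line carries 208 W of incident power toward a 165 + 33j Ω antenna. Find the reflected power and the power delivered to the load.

|Γ| = |(115 + j33)/(215 + j33)| = 0.55
|Γ|² = 0.303
P_refl = |Γ|²·P_inc = 62.9 W, P_del = (1 − |Γ|²)·P_inc = 145 W

P_reflected ≈ 62.9 W; P_delivered ≈ 145 W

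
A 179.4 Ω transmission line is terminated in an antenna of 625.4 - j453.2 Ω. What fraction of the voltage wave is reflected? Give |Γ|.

|Γ| ≈ 0.688

Γ = (Z_L − Z_0)/(Z_L + Z_0) = (446 − j453.2)/(804.8 − j453.2)
|Γ| = 636/924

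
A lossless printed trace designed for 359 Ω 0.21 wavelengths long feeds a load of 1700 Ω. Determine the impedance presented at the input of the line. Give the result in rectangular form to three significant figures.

Z_in ≈ 80.6 − j87.8 Ω

βl = 2π × 0.21 = 75.6°
tan(βl) = tan(75.6°) = 3.89
Z_in = Z_0·(Z_L + jZ_0·tanβl)/(Z_0 + jZ_L·tanβl)
     = 359·(1700 + j1400)/(359 + j6620)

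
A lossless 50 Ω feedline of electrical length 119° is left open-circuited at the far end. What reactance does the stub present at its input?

tan(βl) = -1.8
For an open-circuited stub, Z_in = −jZ_0·cot(βl) = −jZ_0/tan(βl)

X_in ≈ 27.7 Ω (inductive)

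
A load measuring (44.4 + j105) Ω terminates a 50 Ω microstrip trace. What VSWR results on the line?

Γ = (Z_L − Z_0)/(Z_L + Z_0) = (-5.6 + j105)/(94.4 + j105)
|Γ| = 105/141 = 0.745
VSWR = (1 + |Γ|)/(1 − |Γ|) = 1.74/0.255

VSWR ≈ 6.83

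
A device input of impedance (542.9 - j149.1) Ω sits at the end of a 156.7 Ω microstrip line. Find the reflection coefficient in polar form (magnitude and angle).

Γ = (Z_L − Z_0)/(Z_L + Z_0) = (386.2 − j149.1)/(699.6 − j149.1)
|Γ| = 414/715 = 0.579

Γ ≈ 0.579 ∠ -9.08°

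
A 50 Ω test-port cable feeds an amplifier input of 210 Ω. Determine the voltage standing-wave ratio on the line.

VSWR ≈ 4.2

Γ = (210 − 50)/(210 + 50) = 0.615
VSWR = (1 + 0.615)/(1 − 0.615)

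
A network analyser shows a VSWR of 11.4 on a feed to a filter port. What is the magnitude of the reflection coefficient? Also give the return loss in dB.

|Γ| ≈ 0.839; return loss ≈ 1.53 dB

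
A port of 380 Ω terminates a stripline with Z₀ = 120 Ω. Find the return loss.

RL ≈ 5.68 dB

Γ = (380 − 120)/(380 + 120) = 0.52
RL = −20·log₁₀|Γ| = −20·log₁₀(0.52)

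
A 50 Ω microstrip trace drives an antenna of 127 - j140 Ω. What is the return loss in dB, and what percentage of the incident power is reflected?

Γ = (77 − j140)/(177 − j140), |Γ| = 0.708
RL = −20·log₁₀(0.708) = 3 dB
P_refl/P_inc = |Γ|² = 0.501

RL ≈ 3 dB; 50.1% of incident power reflected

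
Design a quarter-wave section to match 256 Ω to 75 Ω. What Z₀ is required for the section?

Z_qwt = √(Z_0·R_L) = √(75 × 256) = √19200

Z_qwt ≈ 139 Ω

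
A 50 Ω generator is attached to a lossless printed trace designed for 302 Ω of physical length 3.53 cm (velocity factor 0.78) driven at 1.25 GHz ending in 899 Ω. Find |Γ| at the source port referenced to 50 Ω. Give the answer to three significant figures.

|Γ| ≈ 0.636

λ = v/f = 0.78·c / 1.25 GHz = 0.187 m
βl = 2π·l/λ = 2π × 0.189 = 67.9°
tan(βl) = 2.46
Z_in = Z_0·(Z_L + jZ_0·tanβl)/(Z_0 + jZ_L·tanβl) = 116 − j107 Ω
Γ_s = (Z_in − Z_s)/(Z_in + Z_s) = (66 − j107)/(166 − j107), |Γ_s| = 0.636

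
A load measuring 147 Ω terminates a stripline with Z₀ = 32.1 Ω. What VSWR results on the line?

VSWR ≈ 4.58

Γ = (147 − 32.1)/(147 + 32.1) = 0.642
VSWR = (1 + 0.642)/(1 − 0.642)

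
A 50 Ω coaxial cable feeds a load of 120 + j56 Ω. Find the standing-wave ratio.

Γ = (Z_L − Z_0)/(Z_L + Z_0) = (70 + j56)/(170 + j56)
|Γ| = 89.6/179 = 0.501
VSWR = (1 + |Γ|)/(1 − |Γ|) = 1.5/0.499

VSWR ≈ 3.01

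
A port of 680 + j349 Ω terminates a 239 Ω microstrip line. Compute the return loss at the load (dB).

RL ≈ 4.85 dB

Γ = (441 + j349)/(919 + j349), |Γ| = 0.572
RL = −20·log₁₀|Γ| = −20·log₁₀(0.572)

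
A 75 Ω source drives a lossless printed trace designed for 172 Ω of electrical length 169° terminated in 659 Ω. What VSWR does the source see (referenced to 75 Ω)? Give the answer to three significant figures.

tan(βl) = -0.194
Z_in = Z_0·(Z_L + jZ_0·tanβl)/(Z_0 + jZ_L·tanβl) = 440 + j294 Ω
Γ_s = (Z_in − Z_s)/(Z_in + Z_s) = (365 + j294)/(515 + j294), |Γ_s| = 0.79
VSWR = (1 + |Γ_s|)/(1 − |Γ_s|)

VSWR ≈ 8.54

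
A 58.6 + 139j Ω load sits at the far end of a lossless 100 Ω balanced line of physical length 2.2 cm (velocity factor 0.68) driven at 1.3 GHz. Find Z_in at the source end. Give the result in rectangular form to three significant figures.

Z_in ≈ 149 − j226 Ω

λ = v/f = 0.68·c / 1.3 GHz = 0.157 m
βl = 2π·l/λ = 2π × 0.14 = 50.5°
tan(βl) = tan(50.5°) = 1.21
Z_in = Z_0·(Z_L + jZ_0·tanβl)/(Z_0 + jZ_L·tanβl)
     = 100·(58.6 + j260)/(-68.4 + j71)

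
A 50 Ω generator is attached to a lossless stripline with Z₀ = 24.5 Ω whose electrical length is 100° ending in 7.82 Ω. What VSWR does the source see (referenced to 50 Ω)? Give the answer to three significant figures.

VSWR ≈ 1.75

tan(βl) = -5.67
Z_in = Z_0·(Z_L + jZ_0·tanβl)/(Z_0 + jZ_L·tanβl) = 60.6 − j29.2 Ω
Γ_s = (Z_in − Z_s)/(Z_in + Z_s) = (10.6 − j29.2)/(111 − j29.2), |Γ_s| = 0.271
VSWR = (1 + |Γ_s|)/(1 − |Γ_s|)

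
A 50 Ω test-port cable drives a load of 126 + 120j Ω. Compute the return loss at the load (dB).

Γ = (76 + j120)/(176 + j120), |Γ| = 0.667
RL = −20·log₁₀|Γ| = −20·log₁₀(0.667)

RL ≈ 3.52 dB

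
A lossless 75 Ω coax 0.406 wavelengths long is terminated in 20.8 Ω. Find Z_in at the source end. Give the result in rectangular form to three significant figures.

βl = 2π × 0.406 = 146°
tan(βl) = tan(146°) = -0.67
Z_in = Z_0·(Z_L + jZ_0·tanβl)/(Z_0 + jZ_L·tanβl)
     = 75·(20.8 − j50.3)/(75 − j13.9)

Z_in ≈ 29.1 − j44.9 Ω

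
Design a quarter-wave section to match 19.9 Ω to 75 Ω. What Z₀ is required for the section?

Z_qwt = √(Z_0·R_L) = √(75 × 19.9) = √1492

Z_qwt ≈ 38.6 Ω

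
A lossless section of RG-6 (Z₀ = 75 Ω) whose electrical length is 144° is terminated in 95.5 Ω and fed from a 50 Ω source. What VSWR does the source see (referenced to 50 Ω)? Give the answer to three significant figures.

tan(βl) = -0.727
Z_in = Z_0·(Z_L + jZ_0·tanβl)/(Z_0 + jZ_L·tanβl) = 78.6 + j18.2 Ω
Γ_s = (Z_in − Z_s)/(Z_in + Z_s) = (28.6 + j18.2)/(129 + j18.2), |Γ_s| = 0.261
VSWR = (1 + |Γ_s|)/(1 − |Γ_s|)

VSWR ≈ 1.71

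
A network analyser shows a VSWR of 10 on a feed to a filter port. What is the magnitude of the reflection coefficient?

|Γ| = (S − 1)/(S + 1) = (10 − 1)/(10 + 1) = 9/11

|Γ| ≈ 0.818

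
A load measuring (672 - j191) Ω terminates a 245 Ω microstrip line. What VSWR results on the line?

VSWR ≈ 3

Γ = (Z_L − Z_0)/(Z_L + Z_0) = (427 − j191)/(917 − j191)
|Γ| = 468/937 = 0.499
VSWR = (1 + |Γ|)/(1 − |Γ|) = 1.5/0.501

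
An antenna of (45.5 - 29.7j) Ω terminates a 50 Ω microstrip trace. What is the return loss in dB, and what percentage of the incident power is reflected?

Γ = (-4.5 − j29.7)/(95.5 − j29.7), |Γ| = 0.3
RL = −20·log₁₀(0.3) = 10.4 dB
P_refl/P_inc = |Γ|² = 0.0902

RL ≈ 10.4 dB; 9.02% of incident power reflected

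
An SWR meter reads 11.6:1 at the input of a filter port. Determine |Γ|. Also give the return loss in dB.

|Γ| = (S − 1)/(S + 1) = (11.6 − 1)/(11.6 + 1) = 10.6/12.6
RL = −20·log₁₀|Γ| = −20·log₁₀(0.841)

|Γ| ≈ 0.841; return loss ≈ 1.5 dB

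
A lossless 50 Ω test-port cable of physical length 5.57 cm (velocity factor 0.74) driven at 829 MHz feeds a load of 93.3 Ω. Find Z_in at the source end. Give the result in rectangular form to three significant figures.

Z_in ≈ 28.2 − j9.43 Ω

λ = v/f = 0.74·c / 829 MHz = 0.268 m
βl = 2π·l/λ = 2π × 0.208 = 74.9°
tan(βl) = tan(74.9°) = 3.7
Z_in = Z_0·(Z_L + jZ_0·tanβl)/(Z_0 + jZ_L·tanβl)
     = 50·(93.3 + j185)/(50 + j345)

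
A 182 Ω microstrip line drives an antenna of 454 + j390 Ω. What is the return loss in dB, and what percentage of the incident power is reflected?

RL ≈ 3.91 dB; 40.6% of incident power reflected

Γ = (272 + j390)/(636 + j390), |Γ| = 0.637
RL = −20·log₁₀(0.637) = 3.91 dB
P_refl/P_inc = |Γ|² = 0.406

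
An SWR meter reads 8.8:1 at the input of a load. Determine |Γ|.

|Γ| ≈ 0.796

|Γ| = (S − 1)/(S + 1) = (8.8 − 1)/(8.8 + 1) = 7.8/9.8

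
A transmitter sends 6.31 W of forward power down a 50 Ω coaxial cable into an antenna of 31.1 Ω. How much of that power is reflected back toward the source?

P_reflected ≈ 0.343 W

Γ = (31.1 − 50)/(31.1 + 50) = -0.233
|Γ|² = 0.0543
P_refl = |Γ|²·P_inc = 0.343 W, P_del = (1 − |Γ|²)·P_inc = 5.97 W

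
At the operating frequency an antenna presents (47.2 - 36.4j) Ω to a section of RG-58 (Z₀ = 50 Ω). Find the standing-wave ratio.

VSWR ≈ 2.09

Γ = (Z_L − Z_0)/(Z_L + Z_0) = (-2.8 − j36.4)/(97.2 − j36.4)
|Γ| = 36.5/104 = 0.352
VSWR = (1 + |Γ|)/(1 − |Γ|) = 1.35/0.648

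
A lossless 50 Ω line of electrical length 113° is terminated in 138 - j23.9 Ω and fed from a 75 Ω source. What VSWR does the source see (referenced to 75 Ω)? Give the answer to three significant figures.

tan(βl) = -2.36
Z_in = Z_0·(Z_L + jZ_0·tanβl)/(Z_0 + jZ_L·tanβl) = 21.4 + j21.6 Ω
Γ_s = (Z_in − Z_s)/(Z_in + Z_s) = (-53.6 + j21.6)/(96.4 + j21.6), |Γ_s| = 0.585
VSWR = (1 + |Γ_s|)/(1 − |Γ_s|)

VSWR ≈ 3.82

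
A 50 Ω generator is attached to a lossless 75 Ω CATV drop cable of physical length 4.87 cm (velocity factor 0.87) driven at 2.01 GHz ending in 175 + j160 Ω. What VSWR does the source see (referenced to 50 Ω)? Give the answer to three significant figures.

λ = v/f = 0.87·c / 2.01 GHz = 0.13 m
βl = 2π·l/λ = 2π × 0.375 = 135°
tan(βl) = -0.999
Z_in = Z_0·(Z_L + jZ_0·tanβl)/(Z_0 + jZ_L·tanβl) = 22.9 + j44.2 Ω
Γ_s = (Z_in − Z_s)/(Z_in + Z_s) = (-27.1 + j44.2)/(72.9 + j44.2), |Γ_s| = 0.608
VSWR = (1 + |Γ_s|)/(1 − |Γ_s|)

VSWR ≈ 4.1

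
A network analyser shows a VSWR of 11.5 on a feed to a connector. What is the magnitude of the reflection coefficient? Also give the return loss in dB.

|Γ| ≈ 0.84; return loss ≈ 1.51 dB

|Γ| = (S − 1)/(S + 1) = (11.5 − 1)/(11.5 + 1) = 10.5/12.5
RL = −20·log₁₀|Γ| = −20·log₁₀(0.84)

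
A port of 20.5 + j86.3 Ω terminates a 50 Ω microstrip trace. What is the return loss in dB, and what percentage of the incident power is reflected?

Γ = (-29.5 + j86.3)/(70.5 + j86.3), |Γ| = 0.818
RL = −20·log₁₀(0.818) = 1.74 dB
P_refl/P_inc = |Γ|² = 0.67

RL ≈ 1.74 dB; 67% of incident power reflected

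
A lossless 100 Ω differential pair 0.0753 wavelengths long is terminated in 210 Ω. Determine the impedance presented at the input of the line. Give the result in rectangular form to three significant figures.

Z_in ≈ 123 − j81 Ω

βl = 2π × 0.0753 = 27.1°
tan(βl) = tan(27.1°) = 0.512
Z_in = Z_0·(Z_L + jZ_0·tanβl)/(Z_0 + jZ_L·tanβl)
     = 100·(210 + j51.2)/(100 + j107)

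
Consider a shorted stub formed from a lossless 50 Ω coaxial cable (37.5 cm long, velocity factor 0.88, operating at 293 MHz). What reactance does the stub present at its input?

λ = v/f = 0.88·c / 293 MHz = 0.901 m
βl = 2π·l/λ = 2π × 0.416 = 150°
tan(βl) = -0.581
For a shorted stub, Z_in = jZ_0·tan(βl)

X_in ≈ -29.1 Ω (capacitive)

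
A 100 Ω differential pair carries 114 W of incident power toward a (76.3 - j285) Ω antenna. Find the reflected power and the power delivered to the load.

|Γ| = |(-23.7 − j285)/(176.3 − j285)| = 0.853
|Γ|² = 0.728
P_refl = |Γ|²·P_inc = 83 W, P_del = (1 − |Γ|²)·P_inc = 31 W

P_reflected ≈ 83 W; P_delivered ≈ 31 W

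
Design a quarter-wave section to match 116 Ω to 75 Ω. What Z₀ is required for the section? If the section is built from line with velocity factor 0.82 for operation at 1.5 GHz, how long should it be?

Z_qwt ≈ 93.3 Ω; length ≈ 4.1 cm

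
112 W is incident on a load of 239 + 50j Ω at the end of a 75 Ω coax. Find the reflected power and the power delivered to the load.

|Γ| = |(164 + j50)/(314 + j50)| = 0.539
|Γ|² = 0.291
P_refl = |Γ|²·P_inc = 32.6 W, P_del = (1 − |Γ|²)·P_inc = 79.4 W

P_reflected ≈ 32.6 W; P_delivered ≈ 79.4 W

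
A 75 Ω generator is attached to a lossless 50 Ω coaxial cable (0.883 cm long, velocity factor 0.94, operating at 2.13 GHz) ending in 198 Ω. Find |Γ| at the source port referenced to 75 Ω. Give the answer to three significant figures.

|Γ| ≈ 0.526

λ = v/f = 0.94·c / 2.13 GHz = 0.132 m
βl = 2π·l/λ = 2π × 0.0667 = 24°
tan(βl) = 0.445
Z_in = Z_0·(Z_L + jZ_0·tanβl)/(Z_0 + jZ_L·tanβl) = 57.7 − j79.5 Ω
Γ_s = (Z_in − Z_s)/(Z_in + Z_s) = (-17.3 − j79.5)/(133 − j79.5), |Γ_s| = 0.526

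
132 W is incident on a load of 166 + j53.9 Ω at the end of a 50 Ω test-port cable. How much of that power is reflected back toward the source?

P_reflected ≈ 43.6 W

|Γ| = |(116 + j53.9)/(216 + j53.9)| = 0.575
|Γ|² = 0.33
P_refl = |Γ|²·P_inc = 43.6 W, P_del = (1 − |Γ|²)·P_inc = 88.4 W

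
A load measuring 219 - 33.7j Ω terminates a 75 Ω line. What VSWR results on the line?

Γ = (Z_L − Z_0)/(Z_L + Z_0) = (144 − j33.7)/(294 − j33.7)
|Γ| = 148/296 = 0.5
VSWR = (1 + |Γ|)/(1 − |Γ|) = 1.5/0.5

VSWR ≈ 3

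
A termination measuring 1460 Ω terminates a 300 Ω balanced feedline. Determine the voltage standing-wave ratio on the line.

VSWR ≈ 4.87

Γ = (1460 − 300)/(1460 + 300) = 0.659
VSWR = (1 + 0.659)/(1 − 0.659)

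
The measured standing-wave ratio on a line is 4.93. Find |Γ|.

|Γ| = (S − 1)/(S + 1) = (4.93 − 1)/(4.93 + 1) = 3.93/5.93

|Γ| ≈ 0.663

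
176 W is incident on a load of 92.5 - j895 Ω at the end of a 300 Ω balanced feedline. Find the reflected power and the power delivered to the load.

|Γ| = |(-207.5 − j895)/(392.5 − j895)| = 0.94
|Γ|² = 0.884
P_refl = |Γ|²·P_inc = 156 W, P_del = (1 − |Γ|²)·P_inc = 20.5 W

P_reflected ≈ 156 W; P_delivered ≈ 20.5 W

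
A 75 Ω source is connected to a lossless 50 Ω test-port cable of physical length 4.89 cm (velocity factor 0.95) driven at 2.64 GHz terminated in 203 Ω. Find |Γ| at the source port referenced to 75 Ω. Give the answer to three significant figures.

|Γ| ≈ 0.502

λ = v/f = 0.95·c / 2.64 GHz = 0.108 m
βl = 2π·l/λ = 2π × 0.453 = 163°
tan(βl) = -0.304
Z_in = Z_0·(Z_L + jZ_0·tanβl)/(Z_0 + jZ_L·tanβl) = 87.8 + j93.2 Ω
Γ_s = (Z_in − Z_s)/(Z_in + Z_s) = (12.8 + j93.2)/(163 + j93.2), |Γ_s| = 0.502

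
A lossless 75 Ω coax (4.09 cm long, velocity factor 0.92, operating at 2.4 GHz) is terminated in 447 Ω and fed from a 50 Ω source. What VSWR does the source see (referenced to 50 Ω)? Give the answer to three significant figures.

VSWR ≈ 5.89

λ = v/f = 0.92·c / 2.4 GHz = 0.115 m
βl = 2π·l/λ = 2π × 0.356 = 128°
tan(βl) = -1.28
Z_in = Z_0·(Z_L + jZ_0·tanβl)/(Z_0 + jZ_L·tanβl) = 19.9 + j56.1 Ω
Γ_s = (Z_in − Z_s)/(Z_in + Z_s) = (-30.1 + j56.1)/(69.9 + j56.1), |Γ_s| = 0.71
VSWR = (1 + |Γ_s|)/(1 − |Γ_s|)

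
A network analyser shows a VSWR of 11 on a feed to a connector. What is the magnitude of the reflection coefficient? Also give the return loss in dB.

|Γ| ≈ 0.833; return loss ≈ 1.58 dB

|Γ| = (S − 1)/(S + 1) = (11 − 1)/(11 + 1) = 10/12
RL = −20·log₁₀|Γ| = −20·log₁₀(0.833)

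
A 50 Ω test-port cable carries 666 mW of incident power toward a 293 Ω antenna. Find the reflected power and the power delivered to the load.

Γ = (293 − 50)/(293 + 50) = 0.708
|Γ|² = 0.502
P_refl = |Γ|²·P_inc = 334 mW, P_del = (1 − |Γ|²)·P_inc = 332 mW

P_reflected ≈ 334 mW; P_delivered ≈ 332 mW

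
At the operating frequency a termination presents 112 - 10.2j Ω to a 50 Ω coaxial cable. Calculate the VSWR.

Γ = (Z_L − Z_0)/(Z_L + Z_0) = (62 − j10.2)/(162 − j10.2)
|Γ| = 62.8/162 = 0.387
VSWR = (1 + |Γ|)/(1 − |Γ|) = 1.39/0.613

VSWR ≈ 2.26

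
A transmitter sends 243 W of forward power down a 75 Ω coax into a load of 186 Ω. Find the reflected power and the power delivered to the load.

P_reflected ≈ 44 W; P_delivered ≈ 199 W

Γ = (186 − 75)/(186 + 75) = 0.425
|Γ|² = 0.181
P_refl = |Γ|²·P_inc = 44 W, P_del = (1 − |Γ|²)·P_inc = 199 W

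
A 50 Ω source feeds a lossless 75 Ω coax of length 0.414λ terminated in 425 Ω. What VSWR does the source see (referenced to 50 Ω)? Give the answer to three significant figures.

βl = 2π × 0.414 = 149°
tan(βl) = -0.6
Z_in = Z_0·(Z_L + jZ_0·tanβl)/(Z_0 + jZ_L·tanβl) = 46 + j111 Ω
Γ_s = (Z_in − Z_s)/(Z_in + Z_s) = (-3.97 + j111)/(96 + j111), |Γ_s| = 0.758
VSWR = (1 + |Γ_s|)/(1 − |Γ_s|)

VSWR ≈ 7.27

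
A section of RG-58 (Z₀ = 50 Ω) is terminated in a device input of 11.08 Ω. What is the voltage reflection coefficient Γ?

Γ = -0.637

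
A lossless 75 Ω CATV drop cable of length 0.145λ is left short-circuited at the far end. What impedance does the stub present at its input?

Z_in ≈ +j96.7 Ω

βl = 2π × 0.145 = 52.2°
tan(βl) = 1.29
For a short-circuited stub, Z_in = jZ_0·tan(βl)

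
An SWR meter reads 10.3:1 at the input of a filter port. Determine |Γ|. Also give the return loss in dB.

|Γ| = (S − 1)/(S + 1) = (10.3 − 1)/(10.3 + 1) = 9.3/11.3
RL = −20·log₁₀|Γ| = −20·log₁₀(0.823)

|Γ| ≈ 0.823; return loss ≈ 1.69 dB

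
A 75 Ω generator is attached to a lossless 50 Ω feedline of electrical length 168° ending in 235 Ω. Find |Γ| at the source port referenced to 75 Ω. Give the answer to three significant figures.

|Γ| ≈ 0.536

tan(βl) = -0.213
Z_in = Z_0·(Z_L + jZ_0·tanβl)/(Z_0 + jZ_L·tanβl) = 123 + j112 Ω
Γ_s = (Z_in − Z_s)/(Z_in + Z_s) = (47.9 + j112)/(198 + j112), |Γ_s| = 0.536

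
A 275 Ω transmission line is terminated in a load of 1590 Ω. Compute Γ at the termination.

Γ = (Z_L − Z_0)/(Z_L + Z_0) = (1590 − 275)/(1590 + 275) = 1315/1865

Γ = 0.705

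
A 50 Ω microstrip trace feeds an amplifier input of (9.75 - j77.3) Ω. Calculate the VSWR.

VSWR ≈ 17.5

Γ = (Z_L − Z_0)/(Z_L + Z_0) = (-40.25 − j77.3)/(59.75 − j77.3)
|Γ| = 87.2/97.7 = 0.892
VSWR = (1 + |Γ|)/(1 − |Γ|) = 1.89/0.108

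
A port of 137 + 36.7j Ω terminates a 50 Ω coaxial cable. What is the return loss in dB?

RL ≈ 6.1 dB

Γ = (87 + j36.7)/(187 + j36.7), |Γ| = 0.495
RL = −20·log₁₀|Γ| = −20·log₁₀(0.495)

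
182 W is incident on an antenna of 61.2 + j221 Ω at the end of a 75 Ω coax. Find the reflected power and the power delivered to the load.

|Γ| = |(-13.8 + j221)/(136.2 + j221)| = 0.853
|Γ|² = 0.728
P_refl = |Γ|²·P_inc = 132 W, P_del = (1 − |Γ|²)·P_inc = 49.6 W

P_reflected ≈ 132 W; P_delivered ≈ 49.6 W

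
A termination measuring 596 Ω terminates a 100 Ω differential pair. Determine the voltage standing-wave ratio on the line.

For a purely resistive load, VSWR = R_L/Z_0 or Z_0/R_L (whichever > 1) = 596/100

VSWR ≈ 5.96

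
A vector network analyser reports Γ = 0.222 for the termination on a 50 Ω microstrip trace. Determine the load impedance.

Z_L = Z_0·(1 + Γ)/(1 − Γ) = 50·(1.22)/(0.778)

Z_L ≈ 78.5 Ω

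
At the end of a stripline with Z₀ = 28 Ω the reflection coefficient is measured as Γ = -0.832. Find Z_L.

Z_L ≈ 2.57 Ω

Z_L = Z_0·(1 + Γ)/(1 − Γ) = 28·(0.168)/(1.83)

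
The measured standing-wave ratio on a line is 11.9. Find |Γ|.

|Γ| ≈ 0.845

|Γ| = (S − 1)/(S + 1) = (11.9 − 1)/(11.9 + 1) = 10.9/12.9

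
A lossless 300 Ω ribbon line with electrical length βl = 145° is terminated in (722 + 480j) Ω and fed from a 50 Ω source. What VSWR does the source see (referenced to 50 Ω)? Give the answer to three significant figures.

VSWR ≈ 11.3

tan(βl) = -0.7
Z_in = Z_0·(Z_L + jZ_0·tanβl)/(Z_0 + jZ_L·tanβl) = 147 + j244 Ω
Γ_s = (Z_in − Z_s)/(Z_in + Z_s) = (96.7 + j244)/(197 + j244), |Γ_s| = 0.837
VSWR = (1 + |Γ_s|)/(1 − |Γ_s|)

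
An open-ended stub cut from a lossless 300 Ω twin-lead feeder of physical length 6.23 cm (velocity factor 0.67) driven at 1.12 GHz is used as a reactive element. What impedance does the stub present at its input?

Z_in ≈ +j210 Ω

λ = v/f = 0.67·c / 1.12 GHz = 0.179 m
βl = 2π·l/λ = 2π × 0.347 = 125°
tan(βl) = -1.43
For an open-ended stub, Z_in = −jZ_0·cot(βl) = −jZ_0/tan(βl)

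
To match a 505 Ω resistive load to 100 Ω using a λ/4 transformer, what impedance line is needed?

Z_qwt = √(Z_0·R_L) = √(100 × 505) = √50500

Z_qwt ≈ 225 Ω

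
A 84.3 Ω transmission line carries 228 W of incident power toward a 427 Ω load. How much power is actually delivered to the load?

P_delivered ≈ 126 W

Γ = (427 − 84.3)/(427 + 84.3) = 0.67
|Γ|² = 0.449
P_refl = |Γ|²·P_inc = 102 W, P_del = (1 − |Γ|²)·P_inc = 126 W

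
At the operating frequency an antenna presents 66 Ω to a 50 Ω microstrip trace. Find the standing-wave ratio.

VSWR ≈ 1.32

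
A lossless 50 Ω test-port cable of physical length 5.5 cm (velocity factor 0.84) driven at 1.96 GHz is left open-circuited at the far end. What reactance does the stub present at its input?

X_in ≈ 103 Ω (inductive)

λ = v/f = 0.84·c / 1.96 GHz = 0.129 m
βl = 2π·l/λ = 2π × 0.428 = 154°
tan(βl) = -0.488
For an open-circuited stub, Z_in = −jZ_0·cot(βl) = −jZ_0/tan(βl)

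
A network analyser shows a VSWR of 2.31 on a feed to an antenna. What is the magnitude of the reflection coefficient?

|Γ| ≈ 0.396

|Γ| = (S − 1)/(S + 1) = (2.31 − 1)/(2.31 + 1) = 1.31/3.31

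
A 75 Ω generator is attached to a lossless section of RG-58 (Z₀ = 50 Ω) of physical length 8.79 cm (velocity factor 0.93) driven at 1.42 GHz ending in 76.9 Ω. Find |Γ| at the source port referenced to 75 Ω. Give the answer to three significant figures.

λ = v/f = 0.93·c / 1.42 GHz = 0.196 m
βl = 2π·l/λ = 2π × 0.447 = 161°
tan(βl) = -0.343
Z_in = Z_0·(Z_L + jZ_0·tanβl)/(Z_0 + jZ_L·tanβl) = 67.2 + j18.3 Ω
Γ_s = (Z_in − Z_s)/(Z_in + Z_s) = (-7.77 + j18.3)/(142 + j18.3), |Γ_s| = 0.139

|Γ| ≈ 0.139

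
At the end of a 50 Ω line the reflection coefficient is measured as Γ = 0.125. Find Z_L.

Z_L = Z_0·(1 + Γ)/(1 − Γ) = 50·(1.12)/(0.875)

Z_L ≈ 64.3 Ω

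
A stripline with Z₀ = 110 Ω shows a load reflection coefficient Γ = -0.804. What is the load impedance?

Z_L = Z_0·(1 + Γ)/(1 − Γ) = 110·(0.196)/(1.8)

Z_L ≈ 12 Ω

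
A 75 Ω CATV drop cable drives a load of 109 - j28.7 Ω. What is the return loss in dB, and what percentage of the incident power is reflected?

Γ = (34 − j28.7)/(184 − j28.7), |Γ| = 0.239
RL = −20·log₁₀(0.239) = 12.4 dB
P_refl/P_inc = |Γ|² = 0.0571

RL ≈ 12.4 dB; 5.71% of incident power reflected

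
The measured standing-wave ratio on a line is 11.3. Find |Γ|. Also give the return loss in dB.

|Γ| ≈ 0.837; return loss ≈ 1.54 dB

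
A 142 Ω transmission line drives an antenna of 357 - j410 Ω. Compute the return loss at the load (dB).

Γ = (215 − j410)/(499 − j410), |Γ| = 0.717
RL = −20·log₁₀|Γ| = −20·log₁₀(0.717)

RL ≈ 2.89 dB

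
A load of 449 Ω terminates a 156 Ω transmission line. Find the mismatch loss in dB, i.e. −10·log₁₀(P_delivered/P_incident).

mismatch loss ≈ 1.16 dB

Γ = (449 − 156)/(449 + 156) = 0.484
|Γ|² = 0.235, so P_del/P_inc = 1 − |Γ|² = 0.765
ML = −10·log₁₀(1 − |Γ|²)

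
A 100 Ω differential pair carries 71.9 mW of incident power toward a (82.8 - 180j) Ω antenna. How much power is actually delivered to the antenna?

P_delivered ≈ 36.2 mW

|Γ| = |(-17.2 − j180)/(182.8 − j180)| = 0.705
|Γ|² = 0.497
P_refl = |Γ|²·P_inc = 35.7 mW, P_del = (1 − |Γ|²)·P_inc = 36.2 mW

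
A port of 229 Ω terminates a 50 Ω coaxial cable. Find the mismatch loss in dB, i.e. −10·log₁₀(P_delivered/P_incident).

Γ = (229 − 50)/(229 + 50) = 0.642
|Γ|² = 0.412, so P_del/P_inc = 1 − |Γ|² = 0.588
ML = −10·log₁₀(1 − |Γ|²)

mismatch loss ≈ 2.3 dB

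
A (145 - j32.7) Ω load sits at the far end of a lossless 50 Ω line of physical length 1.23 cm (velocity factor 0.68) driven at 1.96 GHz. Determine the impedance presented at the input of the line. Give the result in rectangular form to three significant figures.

Z_in ≈ 27.7 − j37.8 Ω

λ = v/f = 0.68·c / 1.96 GHz = 0.104 m
βl = 2π·l/λ = 2π × 0.118 = 42.5°
tan(βl) = tan(42.5°) = 0.918
Z_in = Z_0·(Z_L + jZ_0·tanβl)/(Z_0 + jZ_L·tanβl)
     = 50·(145 + j13.2)/(80 + j133)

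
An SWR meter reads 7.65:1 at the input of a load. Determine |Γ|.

|Γ| = (S − 1)/(S + 1) = (7.65 − 1)/(7.65 + 1) = 6.65/8.65

|Γ| ≈ 0.769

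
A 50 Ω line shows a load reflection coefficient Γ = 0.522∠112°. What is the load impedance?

Z_L = Z_0·(1 + Γ)/(1 − Γ) = 50·(0.804 + j0.484)/(1.2 − j0.484)

Z_L ≈ 21.9 + j29.1 Ω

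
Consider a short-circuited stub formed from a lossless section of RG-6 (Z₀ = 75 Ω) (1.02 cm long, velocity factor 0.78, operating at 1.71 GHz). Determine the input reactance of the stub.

X_in ≈ 37.9 Ω (inductive)

λ = v/f = 0.78·c / 1.71 GHz = 0.137 m
βl = 2π·l/λ = 2π × 0.0745 = 26.8°
tan(βl) = 0.506
For a short-circuited stub, Z_in = jZ_0·tan(βl)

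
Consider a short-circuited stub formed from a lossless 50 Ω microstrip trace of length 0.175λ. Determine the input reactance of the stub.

X_in ≈ 98.1 Ω (inductive)

βl = 2π × 0.175 = 63°
tan(βl) = 1.96
For a short-circuited stub, Z_in = jZ_0·tan(βl)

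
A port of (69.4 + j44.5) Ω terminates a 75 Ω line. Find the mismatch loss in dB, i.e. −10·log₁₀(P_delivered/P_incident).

Γ = (-5.6 + j44.5)/(144.4 + j44.5), |Γ| = 0.297
|Γ|² = 0.0881, so P_del/P_inc = 1 − |Γ|² = 0.912
ML = −10·log₁₀(1 − |Γ|²)

mismatch loss ≈ 0.401 dB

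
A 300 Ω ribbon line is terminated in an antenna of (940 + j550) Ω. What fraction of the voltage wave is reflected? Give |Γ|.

|Γ| ≈ 0.622

Γ = (Z_L − Z_0)/(Z_L + Z_0) = (640 + j550)/(1240 + j550)
|Γ| = 844/1360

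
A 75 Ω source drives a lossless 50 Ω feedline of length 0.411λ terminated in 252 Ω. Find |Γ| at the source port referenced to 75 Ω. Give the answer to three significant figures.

|Γ| ≈ 0.641

βl = 2π × 0.411 = 148°
tan(βl) = -0.626
Z_in = Z_0·(Z_L + jZ_0·tanβl)/(Z_0 + jZ_L·tanβl) = 32 + j69.7 Ω
Γ_s = (Z_in − Z_s)/(Z_in + Z_s) = (-43 + j69.7)/(107 + j69.7), |Γ_s| = 0.641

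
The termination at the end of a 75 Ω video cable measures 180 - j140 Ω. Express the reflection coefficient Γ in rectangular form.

Γ = (Z_L − Z_0)/(Z_L + Z_0) = (105 − j140)/(255 − j140)

Γ ≈ 0.548 − j0.248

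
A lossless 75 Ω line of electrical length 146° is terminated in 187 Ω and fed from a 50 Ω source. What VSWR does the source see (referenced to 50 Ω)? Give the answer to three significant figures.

tan(βl) = -0.675
Z_in = Z_0·(Z_L + jZ_0·tanβl)/(Z_0 + jZ_L·tanβl) = 71.1 + j68.9 Ω
Γ_s = (Z_in − Z_s)/(Z_in + Z_s) = (21.1 + j68.9)/(121 + j68.9), |Γ_s| = 0.517
VSWR = (1 + |Γ_s|)/(1 − |Γ_s|)

VSWR ≈ 3.14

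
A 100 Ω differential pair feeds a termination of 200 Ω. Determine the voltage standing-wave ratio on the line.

VSWR ≈ 2

Γ = (200 − 100)/(200 + 100) = 0.333
VSWR = (1 + 0.333)/(1 − 0.333)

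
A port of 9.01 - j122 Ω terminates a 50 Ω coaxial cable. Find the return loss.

Γ = (-40.99 − j122)/(59.01 − j122), |Γ| = 0.95
RL = −20·log₁₀|Γ| = −20·log₁₀(0.95)

RL ≈ 0.448 dB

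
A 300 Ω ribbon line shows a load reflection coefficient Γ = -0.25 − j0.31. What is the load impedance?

Z_L ≈ 152 − j112 Ω

Z_L = Z_0·(1 + Γ)/(1 − Γ) = 300·(0.75 − j0.31)/(1.25 + j0.31)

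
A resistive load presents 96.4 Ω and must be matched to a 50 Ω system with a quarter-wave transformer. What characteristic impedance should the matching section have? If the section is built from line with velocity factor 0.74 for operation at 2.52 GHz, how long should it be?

Z_qwt ≈ 69.4 Ω; length ≈ 2.2 cm

Z_qwt = √(Z_0·R_L) = √(50 × 96.4) = √4820
λ = 0.74·c/f = 0.0881 m, so l = λ/4 = 0.022 m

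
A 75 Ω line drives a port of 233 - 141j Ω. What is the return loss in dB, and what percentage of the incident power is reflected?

RL ≈ 4.08 dB; 39.1% of incident power reflected

Γ = (158 − j141)/(308 − j141), |Γ| = 0.625
RL = −20·log₁₀(0.625) = 4.08 dB
P_refl/P_inc = |Γ|² = 0.391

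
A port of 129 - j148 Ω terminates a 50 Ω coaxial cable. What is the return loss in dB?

Γ = (79 − j148)/(179 − j148), |Γ| = 0.722
RL = −20·log₁₀|Γ| = −20·log₁₀(0.722)

RL ≈ 2.83 dB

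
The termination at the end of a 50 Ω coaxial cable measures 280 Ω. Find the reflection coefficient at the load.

Γ = (Z_L − Z_0)/(Z_L + Z_0) = (280 − 50)/(280 + 50) = 230/330

Γ = 0.697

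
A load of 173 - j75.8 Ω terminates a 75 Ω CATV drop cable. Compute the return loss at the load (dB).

RL ≈ 6.42 dB

Γ = (98 − j75.8)/(248 − j75.8), |Γ| = 0.478
RL = −20·log₁₀|Γ| = −20·log₁₀(0.478)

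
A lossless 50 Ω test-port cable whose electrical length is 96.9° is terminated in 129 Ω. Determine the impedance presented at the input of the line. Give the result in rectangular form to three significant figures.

Z_in ≈ 19.6 + j5.13 Ω

tan(βl) = tan(96.9°) = -8.26
Z_in = Z_0·(Z_L + jZ_0·tanβl)/(Z_0 + jZ_L·tanβl)
     = 50·(129 − j413)/(50 − j1070)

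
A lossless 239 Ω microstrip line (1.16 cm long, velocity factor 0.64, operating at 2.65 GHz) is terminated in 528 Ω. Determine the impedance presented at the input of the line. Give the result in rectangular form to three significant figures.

Z_in ≈ 140 − j111 Ω

λ = v/f = 0.64·c / 2.65 GHz = 0.0725 m
βl = 2π·l/λ = 2π × 0.16 = 57.6°
tan(βl) = tan(57.6°) = 1.58
Z_in = Z_0·(Z_L + jZ_0·tanβl)/(Z_0 + jZ_L·tanβl)
     = 239·(528 + j377)/(239 + j833)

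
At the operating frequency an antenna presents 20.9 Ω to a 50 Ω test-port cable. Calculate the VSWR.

VSWR ≈ 2.39

For a purely resistive load, VSWR = R_L/Z_0 or Z_0/R_L (whichever > 1) = 50/20.9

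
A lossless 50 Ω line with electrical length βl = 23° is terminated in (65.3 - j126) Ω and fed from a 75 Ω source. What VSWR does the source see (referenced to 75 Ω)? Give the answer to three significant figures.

VSWR ≈ 6.96

tan(βl) = 0.424
Z_in = Z_0·(Z_L + jZ_0·tanβl)/(Z_0 + jZ_L·tanβl) = 16.8 − j55.1 Ω
Γ_s = (Z_in − Z_s)/(Z_in + Z_s) = (-58.2 − j55.1)/(91.8 − j55.1), |Γ_s| = 0.749
VSWR = (1 + |Γ_s|)/(1 − |Γ_s|)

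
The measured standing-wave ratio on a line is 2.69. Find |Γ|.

|Γ| = (S − 1)/(S + 1) = (2.69 − 1)/(2.69 + 1) = 1.69/3.69

|Γ| ≈ 0.458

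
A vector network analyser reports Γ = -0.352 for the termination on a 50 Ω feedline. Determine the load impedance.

Z_L = Z_0·(1 + Γ)/(1 − Γ) = 50·(0.648)/(1.35)

Z_L ≈ 24 Ω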